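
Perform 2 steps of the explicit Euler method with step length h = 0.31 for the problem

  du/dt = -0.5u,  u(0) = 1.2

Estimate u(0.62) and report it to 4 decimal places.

Euler: u_{n+1} = u_n + h·f(t_n, u_n).
t=0.000000, u=1.200000: f=-0.600000 → u ← 1.200000 + 0.31·(-0.600000) = 1.014000
t=0.310000, u=1.014000: f=-0.507000 → u ← 1.014000 + 0.31·(-0.507000) = 0.856830
u(0.62) ≈ 0.8568

0.8568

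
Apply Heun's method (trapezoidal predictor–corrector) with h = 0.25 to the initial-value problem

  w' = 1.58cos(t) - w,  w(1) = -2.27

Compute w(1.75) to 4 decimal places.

Heun: k1 = f(t_n, w_n); k2 = f(t_n + h, w_n + h·k1); w_{n+1} = w_n + (h/2)·(k1 + k2).
t=1.000000, w=-2.270000:
  k1 = f(1.000000, -2.270000) = 3.123678
  k2 = f(1.250000, -1.489081) = 1.987290
  w ← -2.270000 + (0.25/2)·(3.123678 + 1.987290) = -1.631129
t=1.250000, w=-1.631129:
  k1 = f(1.250000, -1.631129) = 2.129338
  k2 = f(1.500000, -1.098794) = 1.210559
  w ← -1.631129 + (0.25/2)·(2.129338 + 1.210559) = -1.213642
t=1.500000, w=-1.213642:
  k1 = f(1.500000, -1.213642) = 1.325407
  k2 = f(1.750000, -0.882290) = 0.600661
  w ← -1.213642 + (0.25/2)·(1.325407 + 0.600661) = -0.972883
w(1.75) ≈ -0.9729

-0.9729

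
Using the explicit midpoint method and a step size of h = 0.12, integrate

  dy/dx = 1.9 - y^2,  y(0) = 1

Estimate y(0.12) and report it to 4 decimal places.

1.0947

Midpoint: k1 = f(x_n, y_n); k2 = f(x_n + h/2, y_n + (h/2)·k1); y_{n+1} = y_n + h·k2.
x=0.000000, y=1.000000:
  k1 = f(0.000000, 1.000000) = 0.900000
  k2 = f(0.060000, 1.054000) = 0.789084
  y ← 1.000000 + 0.12·0.789084 = 1.094690
y(0.12) ≈ 1.0947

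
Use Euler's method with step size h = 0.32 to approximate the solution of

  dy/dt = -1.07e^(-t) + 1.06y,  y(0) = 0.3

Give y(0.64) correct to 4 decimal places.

Euler: y_{n+1} = y_n + h·f(t_n, y_n).
t=0.000000, y=0.300000: f=-0.752000 → y ← 0.300000 + 0.32·(-0.752000) = 0.059360
t=0.320000, y=0.059360: f=-0.714058 → y ← 0.059360 + 0.32·(-0.714058) = -0.169139
y(0.64) ≈ -0.1691

-0.1691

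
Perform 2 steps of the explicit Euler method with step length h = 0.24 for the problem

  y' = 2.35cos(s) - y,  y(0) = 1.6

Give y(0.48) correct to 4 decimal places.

1.9006

Euler: y_{n+1} = y_n + h·f(s_n, y_n).
s=0.000000, y=1.600000: f=0.750000 → y ← 1.600000 + 0.24·0.750000 = 1.780000
s=0.240000, y=1.780000: f=0.502644 → y ← 1.780000 + 0.24·0.502644 = 1.900635
y(0.48) ≈ 1.9006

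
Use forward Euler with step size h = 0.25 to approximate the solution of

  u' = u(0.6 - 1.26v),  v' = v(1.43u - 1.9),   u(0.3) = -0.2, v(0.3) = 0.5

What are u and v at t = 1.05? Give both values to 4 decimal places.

-0.2393, 0.0462

Euler on (u,v): u_{n+1} = u_n + h·u', v_{n+1} = v_n + h·v'.
0.300000: (-0.200000, 0.500000); f=(0.006000, -1.093000) → (-0.198500, 0.226750)
0.550000: (-0.198500, 0.226750); f=(-0.062388, -0.495189) → (-0.214097, 0.102953)
0.800000: (-0.214097, 0.102953); f=(-0.100685, -0.227130) → (-0.239268, 0.046170)
(u(1.05), v(1.05)) ≈ (-0.2393, 0.0462)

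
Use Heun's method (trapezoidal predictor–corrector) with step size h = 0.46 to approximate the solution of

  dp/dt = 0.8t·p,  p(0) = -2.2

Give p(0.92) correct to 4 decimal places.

-3.0605

Heun: k1 = f(t_n, p_n); k2 = f(t_n + h, p_n + h·k1); p_{n+1} = p_n + (h/2)·(k1 + k2).
t=0.000000, p=-2.200000:
  k1 = f(0.000000, -2.200000) = 0.000000
  k2 = f(0.460000, -2.200000) = -0.809600
  p ← -2.200000 + (0.46/2)·(0.000000 + (-0.809600)) = -2.386208
t=0.460000, p=-2.386208:
  k1 = f(0.460000, -2.386208) = -0.878125
  k2 = f(0.920000, -2.790145) = -2.053547
  p ← -2.386208 + (0.46/2)·(-0.878125 + (-2.053547)) = -3.060492
p(0.92) ≈ -3.0605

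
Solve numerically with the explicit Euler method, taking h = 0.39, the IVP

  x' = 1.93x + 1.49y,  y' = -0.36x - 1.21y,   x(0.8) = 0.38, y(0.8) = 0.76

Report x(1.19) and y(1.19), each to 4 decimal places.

Euler on (x,y): x_{n+1} = x_n + h·x', y_{n+1} = y_n + h·y'.
0.800000: (0.380000, 0.760000); f=(1.865800, -1.056400) → (1.107662, 0.348004)
(x(1.19), y(1.19)) ≈ (1.1077, 0.3480)

1.1077, 0.3480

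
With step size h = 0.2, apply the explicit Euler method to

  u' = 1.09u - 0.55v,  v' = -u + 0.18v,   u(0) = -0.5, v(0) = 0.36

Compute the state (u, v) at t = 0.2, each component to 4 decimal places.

-0.6486, 0.4730

Euler on (u,v): u_{n+1} = u_n + h·u', v_{n+1} = v_n + h·v'.
0.000000: (-0.500000, 0.360000); f=(-0.743000, 0.564800) → (-0.648600, 0.472960)
(u(0.2), v(0.2)) ≈ (-0.6486, 0.4730)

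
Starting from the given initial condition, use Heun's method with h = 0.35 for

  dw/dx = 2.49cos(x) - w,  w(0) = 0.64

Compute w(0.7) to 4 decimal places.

1.4157

Heun: k1 = f(x_n, w_n); k2 = f(x_n + h, w_n + h·k1); w_{n+1} = w_n + (h/2)·(k1 + k2).
x=0.000000, w=0.640000:
  k1 = f(0.000000, 0.640000) = 1.850000
  k2 = f(0.350000, 1.287500) = 1.051538
  w ← 0.640000 + (0.35/2)·(1.850000 + 1.051538) = 1.147769
x=0.350000, w=1.147769:
  k1 = f(0.350000, 1.147769) = 1.191269
  k2 = f(0.700000, 1.564713) = 0.339744
  w ← 1.147769 + (0.35/2)·(1.191269 + 0.339744) = 1.415696
w(0.7) ≈ 1.4157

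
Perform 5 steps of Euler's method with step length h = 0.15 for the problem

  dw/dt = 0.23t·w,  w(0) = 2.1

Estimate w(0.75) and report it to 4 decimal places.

Euler: w_{n+1} = w_n + h·f(t_n, w_n).
t=0.000000, w=2.100000: f=0.000000 → w ← 2.100000 + 0.15·0.000000 = 2.100000
t=0.150000, w=2.100000: f=0.072450 → w ← 2.100000 + 0.15·0.072450 = 2.110867
t=0.300000, w=2.110867: f=0.145650 → w ← 2.110867 + 0.15·0.145650 = 2.132715
t=0.450000, w=2.132715: f=0.220736 → w ← 2.132715 + 0.15·0.220736 = 2.165825
t=0.600000, w=2.165825: f=0.298884 → w ← 2.165825 + 0.15·0.298884 = 2.210658
w(0.75) ≈ 2.2107

2.2107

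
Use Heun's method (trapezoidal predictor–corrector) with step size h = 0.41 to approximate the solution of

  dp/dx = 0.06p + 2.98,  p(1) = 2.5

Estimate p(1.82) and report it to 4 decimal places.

Heun: k1 = f(x_n, p_n); k2 = f(x_n + h, p_n + h·k1); p_{n+1} = p_n + (h/2)·(k1 + k2).
x=1.000000, p=2.500000:
  k1 = f(1.000000, 2.500000) = 3.130000
  k2 = f(1.410000, 3.783300) = 3.206998
  p ← 2.500000 + (0.41/2)·(3.130000 + 3.206998) = 3.799085
x=1.410000, p=3.799085:
  k1 = f(1.410000, 3.799085) = 3.207945
  k2 = f(1.820000, 5.114342) = 3.286861
  p ← 3.799085 + (0.41/2)·(3.207945 + 3.286861) = 5.130520
p(1.82) ≈ 5.1305

5.1305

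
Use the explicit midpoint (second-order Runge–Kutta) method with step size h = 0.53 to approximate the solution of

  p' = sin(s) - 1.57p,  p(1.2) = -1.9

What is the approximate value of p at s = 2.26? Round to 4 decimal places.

-0.0716

Midpoint: k1 = f(s_n, p_n); k2 = f(s_n + h/2, p_n + (h/2)·k1); p_{n+1} = p_n + h·k2.
s=1.200000, p=-1.900000:
  k1 = f(1.200000, -1.900000) = 3.915039
  k2 = f(1.465000, -0.862515) = 2.348557
  p ← -1.900000 + 0.53·2.348557 = -0.655265
s=1.730000, p=-0.655265:
  k1 = f(1.730000, -0.655265) = 2.016120
  k2 = f(1.995000, -0.120993) = 1.101326
  p ← -0.655265 + 0.53·1.101326 = -0.071562
p(2.26) ≈ -0.0716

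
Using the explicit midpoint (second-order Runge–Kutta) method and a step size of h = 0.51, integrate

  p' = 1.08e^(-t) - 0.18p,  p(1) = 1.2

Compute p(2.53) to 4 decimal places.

1.1687

Midpoint: k1 = f(t_n, p_n); k2 = f(t_n + h/2, p_n + (h/2)·k1); p_{n+1} = p_n + h·k2.
t=1.000000, p=1.200000:
  k1 = f(1.000000, 1.200000) = 0.181310
  k2 = f(1.255000, 1.246234) = 0.083560
  p ← 1.200000 + 0.51·0.083560 = 1.242615
t=1.510000, p=1.242615:
  k1 = f(1.510000, 1.242615) = 0.014912
  k2 = f(1.765000, 1.246418) = -0.039474
  p ← 1.242615 + 0.51·(-0.039474) = 1.222484
t=2.020000, p=1.222484:
  k1 = f(2.020000, 1.222484) = -0.076779
  k2 = f(2.275000, 1.202905) = -0.105502
  p ← 1.222484 + 0.51·(-0.105502) = 1.168678
p(2.53) ≈ 1.1687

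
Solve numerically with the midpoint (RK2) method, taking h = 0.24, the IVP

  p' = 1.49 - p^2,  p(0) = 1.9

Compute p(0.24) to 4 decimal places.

1.6077

Midpoint: k1 = f(t_n, p_n); k2 = f(t_n + h/2, p_n + (h/2)·k1); p_{n+1} = p_n + h·k2.
t=0.000000, p=1.900000:
  k1 = f(0.000000, 1.900000) = -2.120000
  k2 = f(0.120000, 1.645600) = -1.217999
  p ← 1.900000 + 0.24·(-1.217999) = 1.607680
p(0.24) ≈ 1.6077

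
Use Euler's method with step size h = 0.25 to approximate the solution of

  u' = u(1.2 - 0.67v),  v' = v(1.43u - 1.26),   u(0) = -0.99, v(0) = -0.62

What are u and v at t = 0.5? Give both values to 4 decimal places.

-1.8545, -0.0386

Euler on (u,v): u_{n+1} = u_n + h·u', v_{n+1} = v_n + h·v'.
0.000000: (-0.990000, -0.620000); f=(-1.599246, 1.658934) → (-1.389811, -0.205267)
0.250000: (-1.389811, -0.205267); f=(-1.858913, 0.666589) → (-1.854540, -0.038619)
(u(0.5), v(0.5)) ≈ (-1.8545, -0.0386)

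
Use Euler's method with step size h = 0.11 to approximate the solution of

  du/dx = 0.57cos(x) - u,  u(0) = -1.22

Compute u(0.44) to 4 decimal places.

Euler: u_{n+1} = u_n + h·f(x_n, u_n).
x=0.000000, u=-1.220000: f=1.790000 → u ← -1.220000 + 0.11·1.790000 = -1.023100
x=0.110000, u=-1.023100: f=1.589655 → u ← -1.023100 + 0.11·1.589655 = -0.848238
x=0.220000, u=-0.848238: f=1.404499 → u ← -0.848238 + 0.11·1.404499 = -0.693743
x=0.330000, u=-0.693743: f=1.232987 → u ← -0.693743 + 0.11·1.232987 = -0.558114
u(0.44) ≈ -0.5581

-0.5581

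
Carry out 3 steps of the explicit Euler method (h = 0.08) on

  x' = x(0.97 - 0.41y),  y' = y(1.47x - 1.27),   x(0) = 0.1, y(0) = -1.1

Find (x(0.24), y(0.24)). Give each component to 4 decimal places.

0.1370, -0.8331

Euler on (x,y): x_{n+1} = x_n + h·x', y_{n+1} = y_n + h·y'.
0.000000: (0.100000, -1.100000); f=(0.142100, 1.235300) → (0.111368, -1.001176)
0.080000: (0.111368, -1.001176); f=(0.153742, 1.107590) → (0.123667, -0.912569)
0.160000: (0.123667, -0.912569); f=(0.166228, 0.993066) → (0.136966, -0.833124)
(x(0.24), y(0.24)) ≈ (0.1370, -0.8331)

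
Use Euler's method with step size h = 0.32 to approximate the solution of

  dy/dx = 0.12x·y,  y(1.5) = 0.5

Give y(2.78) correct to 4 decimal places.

0.6701

Euler: y_{n+1} = y_n + h·f(x_n, y_n).
x=1.500000, y=0.500000: f=0.090000 → y ← 0.500000 + 0.32·0.090000 = 0.528800
x=1.820000, y=0.528800: f=0.115490 → y ← 0.528800 + 0.32·0.115490 = 0.565757
x=2.140000, y=0.565757: f=0.145286 → y ← 0.565757 + 0.32·0.145286 = 0.612248
x=2.460000, y=0.612248: f=0.180736 → y ← 0.612248 + 0.32·0.180736 = 0.670084
y(2.78) ≈ 0.6701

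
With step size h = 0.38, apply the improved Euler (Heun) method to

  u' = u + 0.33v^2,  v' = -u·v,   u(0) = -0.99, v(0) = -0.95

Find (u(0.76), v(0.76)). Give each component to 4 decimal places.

-1.3562, -2.3755

Heun on (u,v): k1 = f(t_n, state_n); k2 = f(t_n + h, state_n + h·k1); state_{n+1} = state_n + (h/2)·(k1 + k2).
0.000000: (-0.990000, -0.950000)
  k1 = (-0.692175, -0.940500)
  predictor → (-1.253027, -1.307390)
  k2 = (-0.688968, -1.638194)
  → (-1.252417, -1.439952)
0.380000: (-1.252417, -1.439952)
  k1 = (-0.568175, -1.803420)
  predictor → (-1.468324, -2.125252)
  k2 = (0.022186, -3.120557)
  → (-1.356155, -2.375508)
(u(0.76), v(0.76)) ≈ (-1.3562, -2.3755)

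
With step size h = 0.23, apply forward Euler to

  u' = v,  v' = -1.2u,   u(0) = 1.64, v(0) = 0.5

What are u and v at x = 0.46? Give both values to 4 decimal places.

1.7659, -0.4370

Euler on (u,v): u_{n+1} = u_n + h·u', v_{n+1} = v_n + h·v'.
0.000000: (1.640000, 0.500000); f=(0.500000, -1.968000) → (1.755000, 0.047360)
0.230000: (1.755000, 0.047360); f=(0.047360, -2.106000) → (1.765893, -0.437020)
(u(0.46), v(0.46)) ≈ (1.7659, -0.4370)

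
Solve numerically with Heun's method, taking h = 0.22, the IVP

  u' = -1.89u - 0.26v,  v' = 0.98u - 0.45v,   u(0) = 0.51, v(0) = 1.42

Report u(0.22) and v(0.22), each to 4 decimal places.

0.2786, 1.3593

Heun on (u,v): k1 = f(s_n, state_n); k2 = f(s_n + h, state_n + h·k1); state_{n+1} = state_n + (h/2)·(k1 + k2).
0.000000: (0.510000, 1.420000)
  k1 = (-1.333100, -0.139200)
  predictor → (0.216718, 1.389376)
  k2 = (-0.770835, -0.412836)
  → (0.278567, 1.359276)
(u(0.22), v(0.22)) ≈ (0.2786, 1.3593)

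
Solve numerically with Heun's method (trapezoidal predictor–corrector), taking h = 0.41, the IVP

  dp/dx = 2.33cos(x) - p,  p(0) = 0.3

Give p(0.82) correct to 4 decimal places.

Heun: k1 = f(x_n, p_n); k2 = f(x_n + h, p_n + h·k1); p_{n+1} = p_n + (h/2)·(k1 + k2).
x=0.000000, p=0.300000:
  k1 = f(0.000000, 0.300000) = 2.030000
  k2 = f(0.410000, 1.132300) = 1.004592
  p ← 0.300000 + (0.41/2)·(2.030000 + 1.004592) = 0.922091
x=0.410000, p=0.922091:
  k1 = f(0.410000, 0.922091) = 1.214800
  k2 = f(0.820000, 1.420159) = 0.169416
  p ← 0.922091 + (0.41/2)·(1.214800 + 0.169416) = 1.205856
p(0.82) ≈ 1.2059

1.2059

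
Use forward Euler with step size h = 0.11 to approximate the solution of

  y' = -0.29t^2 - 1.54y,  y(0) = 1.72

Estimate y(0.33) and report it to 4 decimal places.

Euler: y_{n+1} = y_n + h·f(t_n, y_n).
t=0.000000, y=1.720000: f=-2.648800 → y ← 1.720000 + 0.11·(-2.648800) = 1.428632
t=0.110000, y=1.428632: f=-2.203602 → y ← 1.428632 + 0.11·(-2.203602) = 1.186236
t=0.220000, y=1.186236: f=-1.840839 → y ← 1.186236 + 0.11·(-1.840839) = 0.983743
y(0.33) ≈ 0.9837

0.9837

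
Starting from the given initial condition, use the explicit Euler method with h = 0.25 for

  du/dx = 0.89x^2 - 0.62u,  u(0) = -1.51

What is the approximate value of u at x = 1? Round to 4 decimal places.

-0.5878

Euler: u_{n+1} = u_n + h·f(x_n, u_n).
x=0.000000, u=-1.510000: f=0.936200 → u ← -1.510000 + 0.25·0.936200 = -1.275950
x=0.250000, u=-1.275950: f=0.846714 → u ← -1.275950 + 0.25·0.846714 = -1.064271
x=0.500000, u=-1.064271: f=0.882348 → u ← -1.064271 + 0.25·0.882348 = -0.843684
x=0.750000, u=-0.843684: f=1.023709 → u ← -0.843684 + 0.25·1.023709 = -0.587757
u(1) ≈ -0.5878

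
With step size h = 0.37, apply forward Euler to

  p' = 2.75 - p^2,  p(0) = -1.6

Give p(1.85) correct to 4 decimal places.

Euler: p_{n+1} = p_n + h·f(t_n, p_n).
t=0.000000, p=-1.600000: f=0.190000 → p ← -1.600000 + 0.37·0.190000 = -1.529700
t=0.370000, p=-1.529700: f=0.410018 → p ← -1.529700 + 0.37·0.410018 = -1.377993
t=0.740000, p=-1.377993: f=0.851134 → p ← -1.377993 + 0.37·0.851134 = -1.063074
t=1.110000, p=-1.063074: f=1.619874 → p ← -1.063074 + 0.37·1.619874 = -0.463720
t=1.480000, p=-0.463720: f=2.534964 → p ← -0.463720 + 0.37·2.534964 = 0.474216
p(1.85) ≈ 0.4742

0.4742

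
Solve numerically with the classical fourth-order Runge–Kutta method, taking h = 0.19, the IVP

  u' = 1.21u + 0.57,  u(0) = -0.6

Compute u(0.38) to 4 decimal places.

RK4: k1 = f(t_n, u_n); k2 = f(t_n + h/2, u_n + (h/2)·k1); k3 = f(t_n + h/2, u_n + (h/2)·k2); k4 = f(t_n + h, u_n + h·k3); u_{n+1} = u_n + (h/6)·(k1 + 2k2 + 2k3 + k4).
t=0.000000, u=-0.600000:
  k1 = f(0.000000, -0.600000) = -0.156000
  k2 = f(0.095000, -0.614820) = -0.173932
  k3 = f(0.095000, -0.616524) = -0.175994
  k4 = f(0.190000, -0.633439) = -0.196461
  u ← -0.600000 + (0.19/6)·(k1 + 2k2 + 2k3 + k4) = -0.633323
t=0.190000, u=-0.633323:
  k1 = f(0.190000, -0.633323) = -0.196321
  k2 = f(0.285000, -0.651974) = -0.218888
  k3 = f(0.285000, -0.654118) = -0.221482
  k4 = f(0.380000, -0.675405) = -0.247240
  u ← -0.633323 + (0.19/6)·(k1 + 2k2 + 2k3 + k4) = -0.675259
u(0.38) ≈ -0.6753

-0.6753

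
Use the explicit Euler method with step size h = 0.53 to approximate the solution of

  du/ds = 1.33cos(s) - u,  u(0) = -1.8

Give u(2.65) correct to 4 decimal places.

-0.2419

Euler: u_{n+1} = u_n + h·f(s_n, u_n).
s=0.000000, u=-1.800000: f=3.130000 → u ← -1.800000 + 0.53·3.130000 = -0.141100
s=0.530000, u=-0.141100: f=1.288633 → u ← -0.141100 + 0.53·1.288633 = 0.541876
s=1.060000, u=0.541876: f=0.108324 → u ← 0.541876 + 0.53·0.108324 = 0.599288
s=1.590000, u=0.599288: f=-0.624827 → u ← 0.599288 + 0.53·(-0.624827) = 0.268129
s=2.120000, u=0.268129: f=-0.962400 → u ← 0.268129 + 0.53·(-0.962400) = -0.241943
u(2.65) ≈ -0.2419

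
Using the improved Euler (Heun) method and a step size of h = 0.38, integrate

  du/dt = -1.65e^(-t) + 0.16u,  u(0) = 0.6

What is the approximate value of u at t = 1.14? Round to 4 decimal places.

-0.5509

Heun: k1 = f(t_n, u_n); k2 = f(t_n + h, u_n + h·k1); u_{n+1} = u_n + (h/2)·(k1 + k2).
t=0.000000, u=0.600000:
  k1 = f(0.000000, 0.600000) = -1.554000
  k2 = f(0.380000, 0.009480) = -1.126855
  u ← 0.600000 + (0.38/2)·(-1.554000 + (-1.126855)) = 0.090638
t=0.380000, u=0.090638:
  k1 = f(0.380000, 0.090638) = -1.113869
  k2 = f(0.760000, -0.332633) = -0.824871
  u ← 0.090638 + (0.38/2)·(-1.113869 + (-0.824871)) = -0.277723
t=0.760000, u=-0.277723:
  k1 = f(0.760000, -0.277723) = -0.816085
  k2 = f(1.140000, -0.587835) = -0.621755
  u ← -0.277723 + (0.38/2)·(-0.816085 + (-0.621755)) = -0.550913
u(1.14) ≈ -0.5509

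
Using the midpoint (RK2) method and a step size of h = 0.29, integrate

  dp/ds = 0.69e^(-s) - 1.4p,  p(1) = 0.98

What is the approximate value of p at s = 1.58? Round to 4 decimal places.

Midpoint: k1 = f(s_n, p_n); k2 = f(s_n + h/2, p_n + (h/2)·k1); p_{n+1} = p_n + h·k2.
s=1.000000, p=0.980000:
  k1 = f(1.000000, 0.980000) = -1.118163
  k2 = f(1.145000, 0.817866) = -0.925438
  p ← 0.980000 + 0.29·(-0.925438) = 0.711623
s=1.290000, p=0.711623:
  k1 = f(1.290000, 0.711623) = -0.806335
  k2 = f(1.435000, 0.594704) = -0.668286
  p ← 0.711623 + 0.29·(-0.668286) = 0.517820
p(1.58) ≈ 0.5178

0.5178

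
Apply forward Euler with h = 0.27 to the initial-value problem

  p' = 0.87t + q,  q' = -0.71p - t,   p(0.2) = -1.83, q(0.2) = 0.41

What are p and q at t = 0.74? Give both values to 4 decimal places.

Euler on (p,q): p_{n+1} = p_n + h·p', q_{n+1} = q_n + h·q'.
0.200000: (-1.830000, 0.410000); f=(0.584000, 1.099300) → (-1.672320, 0.706811)
0.470000: (-1.672320, 0.706811); f=(1.115711, 0.717347) → (-1.371078, 0.900495)
(p(0.74), q(0.74)) ≈ (-1.3711, 0.9005)

-1.3711, 0.9005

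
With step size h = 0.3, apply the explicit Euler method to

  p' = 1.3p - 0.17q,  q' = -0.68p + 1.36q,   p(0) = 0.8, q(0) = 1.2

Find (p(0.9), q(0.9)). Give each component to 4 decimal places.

Euler on (p,q): p_{n+1} = p_n + h·p', q_{n+1} = q_n + h·q'.
0.000000: (0.800000, 1.200000); f=(0.836000, 1.088000) → (1.050800, 1.526400)
0.300000: (1.050800, 1.526400); f=(1.106552, 1.361360) → (1.382766, 1.934808)
0.600000: (1.382766, 1.934808); f=(1.468678, 1.691058) → (1.823369, 2.442125)
(p(0.9), q(0.9)) ≈ (1.8234, 2.4421)

1.8234, 2.4421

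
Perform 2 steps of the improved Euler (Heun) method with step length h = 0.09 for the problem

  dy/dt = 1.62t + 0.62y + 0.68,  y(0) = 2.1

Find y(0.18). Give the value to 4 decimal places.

2.5042

Heun: k1 = f(t_n, y_n); k2 = f(t_n + h, y_n + h·k1); y_{n+1} = y_n + (h/2)·(k1 + k2).
t=0.000000, y=2.100000:
  k1 = f(0.000000, 2.100000) = 1.982000
  k2 = f(0.090000, 2.278380) = 2.238396
  y ← 2.100000 + (0.09/2)·(1.982000 + 2.238396) = 2.289918
t=0.090000, y=2.289918:
  k1 = f(0.090000, 2.289918) = 2.245549
  k2 = f(0.180000, 2.492017) = 2.516651
  y ← 2.289918 + (0.09/2)·(2.245549 + 2.516651) = 2.504217
y(0.18) ≈ 2.5042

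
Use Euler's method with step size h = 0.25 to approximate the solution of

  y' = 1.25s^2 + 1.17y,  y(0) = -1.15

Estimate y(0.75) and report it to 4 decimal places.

Euler: y_{n+1} = y_n + h·f(s_n, y_n).
s=0.000000, y=-1.150000: f=-1.345500 → y ← -1.150000 + 0.25·(-1.345500) = -1.486375
s=0.250000, y=-1.486375: f=-1.660934 → y ← -1.486375 + 0.25·(-1.660934) = -1.901608
s=0.500000, y=-1.901608: f=-1.912382 → y ← -1.901608 + 0.25·(-1.912382) = -2.379704
y(0.75) ≈ -2.3797

-2.3797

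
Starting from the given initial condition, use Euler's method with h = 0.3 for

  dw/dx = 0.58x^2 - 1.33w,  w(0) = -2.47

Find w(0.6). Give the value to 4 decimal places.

-0.8765

Euler: w_{n+1} = w_n + h·f(x_n, w_n).
x=0.000000, w=-2.470000: f=3.285100 → w ← -2.470000 + 0.3·3.285100 = -1.484470
x=0.300000, w=-1.484470: f=2.026545 → w ← -1.484470 + 0.3·2.026545 = -0.876506
w(0.6) ≈ -0.8765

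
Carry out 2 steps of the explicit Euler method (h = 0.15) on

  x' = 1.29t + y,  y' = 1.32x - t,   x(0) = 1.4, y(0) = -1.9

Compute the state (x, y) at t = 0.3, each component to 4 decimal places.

Euler on (x,y): x_{n+1} = x_n + h·x', y_{n+1} = y_n + h·y'.
0.000000: (1.400000, -1.900000); f=(-1.900000, 1.848000) → (1.115000, -1.622800)
0.150000: (1.115000, -1.622800); f=(-1.429300, 1.321800) → (0.900605, -1.424530)
(x(0.3), y(0.3)) ≈ (0.9006, -1.4245)

0.9006, -1.4245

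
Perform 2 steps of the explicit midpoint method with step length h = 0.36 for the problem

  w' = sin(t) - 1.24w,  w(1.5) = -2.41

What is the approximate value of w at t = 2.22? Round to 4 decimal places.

-0.6029

Midpoint: k1 = f(t_n, w_n); k2 = f(t_n + h/2, w_n + (h/2)·k1); w_{n+1} = w_n + h·k2.
t=1.500000, w=-2.410000:
  k1 = f(1.500000, -2.410000) = 3.985895
  k2 = f(1.680000, -1.692539) = 3.092791
  w ← -2.410000 + 0.36·3.092791 = -1.296595
t=1.860000, w=-1.296595:
  k1 = f(1.860000, -1.296595) = 2.566249
  k2 = f(2.040000, -0.834670) = 1.926920
  w ← -1.296595 + 0.36·1.926920 = -0.602904
w(2.22) ≈ -0.6029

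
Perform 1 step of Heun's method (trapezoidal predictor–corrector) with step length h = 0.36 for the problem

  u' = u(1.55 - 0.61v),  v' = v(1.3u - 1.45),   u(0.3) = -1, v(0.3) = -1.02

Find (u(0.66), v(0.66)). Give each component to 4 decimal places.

-1.8902, -0.5082

Heun on (u,v): k1 = f(t_n, state_n); k2 = f(t_n + h, state_n + h·k1); state_{n+1} = state_n + (h/2)·(k1 + k2).
0.300000: (-1.000000, -1.020000)
  k1 = (-2.172200, 2.805000)
  predictor → (-1.781992, -0.010200)
  k2 = (-2.773175, 0.038419)
  → (-1.890168, -0.508185)
(u(0.66), v(0.66)) ≈ (-1.8902, -0.5082)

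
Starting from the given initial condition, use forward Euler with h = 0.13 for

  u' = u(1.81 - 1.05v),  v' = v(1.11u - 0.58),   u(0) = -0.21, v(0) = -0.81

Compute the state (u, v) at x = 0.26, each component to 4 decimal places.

Euler on (u,v): u_{n+1} = u_n + h·u', v_{n+1} = v_n + h·v'.
0.000000: (-0.210000, -0.810000); f=(-0.558705, 0.658611) → (-0.282632, -0.724381)
0.130000: (-0.282632, -0.724381); f=(-0.726533, 0.647394) → (-0.377081, -0.640219)
(u(0.26), v(0.26)) ≈ (-0.3771, -0.6402)

-0.3771, -0.6402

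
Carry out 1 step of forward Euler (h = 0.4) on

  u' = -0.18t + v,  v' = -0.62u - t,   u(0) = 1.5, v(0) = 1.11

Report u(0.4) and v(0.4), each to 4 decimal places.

1.9440, 0.7380

Euler on (u,v): u_{n+1} = u_n + h·u', v_{n+1} = v_n + h·v'.
0.000000: (1.500000, 1.110000); f=(1.110000, -0.930000) → (1.944000, 0.738000)
(u(0.4), v(0.4)) ≈ (1.9440, 0.7380)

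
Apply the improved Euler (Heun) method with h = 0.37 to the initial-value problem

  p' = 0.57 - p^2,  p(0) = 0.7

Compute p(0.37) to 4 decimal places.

0.7218

Heun: k1 = f(x_n, p_n); k2 = f(x_n + h, p_n + h·k1); p_{n+1} = p_n + (h/2)·(k1 + k2).
x=0.000000, p=0.700000:
  k1 = f(0.000000, 0.700000) = 0.080000
  k2 = f(0.370000, 0.729600) = 0.037684
  p ← 0.700000 + (0.37/2)·(0.080000 + 0.037684) = 0.721772
p(0.37) ≈ 0.7218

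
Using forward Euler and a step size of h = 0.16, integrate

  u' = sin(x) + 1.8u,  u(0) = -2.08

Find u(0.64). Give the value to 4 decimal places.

Euler: u_{n+1} = u_n + h·f(x_n, u_n).
x=0.000000, u=-2.080000: f=-3.744000 → u ← -2.080000 + 0.16·(-3.744000) = -2.679040
x=0.160000, u=-2.679040: f=-4.662954 → u ← -2.679040 + 0.16·(-4.662954) = -3.425113
x=0.320000, u=-3.425113: f=-5.850636 → u ← -3.425113 + 0.16·(-5.850636) = -4.361214
x=0.480000, u=-4.361214: f=-7.388407 → u ← -4.361214 + 0.16·(-7.388407) = -5.543359
u(0.64) ≈ -5.5434

-5.5434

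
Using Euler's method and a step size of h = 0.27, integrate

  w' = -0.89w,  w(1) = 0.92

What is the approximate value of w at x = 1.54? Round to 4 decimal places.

0.5310

Euler: w_{n+1} = w_n + h·f(x_n, w_n).
x=1.000000, w=0.920000: f=-0.818800 → w ← 0.920000 + 0.27·(-0.818800) = 0.698924
x=1.270000, w=0.698924: f=-0.622042 → w ← 0.698924 + 0.27·(-0.622042) = 0.530973
w(1.54) ≈ 0.5310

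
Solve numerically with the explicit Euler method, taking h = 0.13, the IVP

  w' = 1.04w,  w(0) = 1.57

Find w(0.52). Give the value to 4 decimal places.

Euler: w_{n+1} = w_n + h·f(t_n, w_n).
t=0.000000, w=1.570000: f=1.632800 → w ← 1.570000 + 0.13·1.632800 = 1.782264
t=0.130000, w=1.782264: f=1.853555 → w ← 1.782264 + 0.13·1.853555 = 2.023226
t=0.260000, w=2.023226: f=2.104155 → w ← 2.023226 + 0.13·2.104155 = 2.296766
t=0.390000, w=2.296766: f=2.388637 → w ← 2.296766 + 0.13·2.388637 = 2.607289
w(0.52) ≈ 2.6073

2.6073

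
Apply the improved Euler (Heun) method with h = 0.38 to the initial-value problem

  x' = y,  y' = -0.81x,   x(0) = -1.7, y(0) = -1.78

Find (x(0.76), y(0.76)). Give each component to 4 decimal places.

-2.5818, -0.3844

Heun on (x,y): k1 = f(t_n, state_n); k2 = f(t_n + h, state_n + h·k1); state_{n+1} = state_n + (h/2)·(k1 + k2).
0.000000: (-1.700000, -1.780000)
  k1 = (-1.780000, 1.377000)
  predictor → (-2.376400, -1.256740)
  k2 = (-1.256740, 1.924884)
  → (-2.276981, -1.152642)
0.380000: (-2.276981, -1.152642)
  k1 = (-1.152642, 1.844354)
  predictor → (-2.714985, -0.451787)
  k2 = (-0.451787, 2.199138)
  → (-2.581822, -0.384379)
(x(0.76), y(0.76)) ≈ (-2.5818, -0.3844)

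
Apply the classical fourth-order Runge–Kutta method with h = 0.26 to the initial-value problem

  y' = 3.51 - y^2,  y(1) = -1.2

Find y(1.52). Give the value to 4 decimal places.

0.3954

RK4: k1 = f(x_n, y_n); k2 = f(x_n + h/2, y_n + (h/2)·k1); k3 = f(x_n + h/2, y_n + (h/2)·k2); k4 = f(x_n + h, y_n + h·k3); y_{n+1} = y_n + (h/6)·(k1 + 2k2 + 2k3 + k4).
x=1.000000, y=-1.200000:
  k1 = f(1.000000, -1.200000) = 2.070000
  k2 = f(1.130000, -0.930900) = 2.643425
  k3 = f(1.130000, -0.856355) = 2.776657
  k4 = f(1.260000, -0.478069) = 3.281450
  y ← -1.200000 + (0.26/6)·(k1 + 2k2 + 2k3 + k4) = -0.498363
x=1.260000, y=-0.498363:
  k1 = f(1.260000, -0.498363) = 3.261634
  k2 = f(1.390000, -0.074351) = 3.504472
  k3 = f(1.390000, -0.042782) = 3.508170
  k4 = f(1.520000, 0.413761) = 3.338802
  y ← -0.498363 + (0.26/6)·(k1 + 2k2 + 2k3 + k4) = 0.395418
y(1.52) ≈ 0.3954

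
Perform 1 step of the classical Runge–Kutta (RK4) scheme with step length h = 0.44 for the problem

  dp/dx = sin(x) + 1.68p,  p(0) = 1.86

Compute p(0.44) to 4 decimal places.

4.0147

RK4: k1 = f(x_n, p_n); k2 = f(x_n + h/2, p_n + (h/2)·k1); k3 = f(x_n + h/2, p_n + (h/2)·k2); k4 = f(x_n + h, p_n + h·k3); p_{n+1} = p_n + (h/6)·(k1 + 2k2 + 2k3 + k4).
x=0.000000, p=1.860000:
  k1 = f(0.000000, 1.860000) = 3.124800
  k2 = f(0.220000, 2.547456) = 4.497956
  k3 = f(0.220000, 2.849550) = 5.005474
  k4 = f(0.440000, 4.062409) = 7.250786
  p ← 1.860000 + (0.44/6)·(k1 + 2k2 + 2k3 + k4) = 4.014713
p(0.44) ≈ 4.0147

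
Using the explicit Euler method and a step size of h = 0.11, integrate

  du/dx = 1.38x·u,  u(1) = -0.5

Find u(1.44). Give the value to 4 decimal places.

Euler: u_{n+1} = u_n + h·f(x_n, u_n).
x=1.000000, u=-0.500000: f=-0.690000 → u ← -0.500000 + 0.11·(-0.690000) = -0.575900
x=1.110000, u=-0.575900: f=-0.882164 → u ← -0.575900 + 0.11·(-0.882164) = -0.672938
x=1.220000, u=-0.672938: f=-1.132958 → u ← -0.672938 + 0.11·(-1.132958) = -0.797563
x=1.330000, u=-0.797563: f=-1.463848 → u ← -0.797563 + 0.11·(-1.463848) = -0.958587
u(1.44) ≈ -0.9586

-0.9586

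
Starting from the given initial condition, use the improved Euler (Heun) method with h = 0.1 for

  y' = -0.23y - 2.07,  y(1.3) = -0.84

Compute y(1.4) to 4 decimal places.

-1.0255

Heun: k1 = f(t_n, y_n); k2 = f(t_n + h, y_n + h·k1); y_{n+1} = y_n + (h/2)·(k1 + k2).
t=1.300000, y=-0.840000:
  k1 = f(1.300000, -0.840000) = -1.876800
  k2 = f(1.400000, -1.027680) = -1.833634
  y ← -0.840000 + (0.1/2)·(-1.876800 + (-1.833634)) = -1.025522
y(1.4) ≈ -1.0255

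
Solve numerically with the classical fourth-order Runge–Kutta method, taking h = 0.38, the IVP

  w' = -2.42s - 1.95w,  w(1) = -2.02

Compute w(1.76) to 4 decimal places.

-1.8716

RK4: k1 = f(s_n, w_n); k2 = f(s_n + h/2, w_n + (h/2)·k1); k3 = f(s_n + h/2, w_n + (h/2)·k2); k4 = f(s_n + h, w_n + h·k3); w_{n+1} = w_n + (h/6)·(k1 + 2k2 + 2k3 + k4).
s=1.000000, w=-2.020000:
  k1 = f(1.000000, -2.020000) = 1.519000
  k2 = f(1.190000, -1.731390) = 0.496411
  k3 = f(1.190000, -1.925682) = 0.875280
  k4 = f(1.380000, -1.687394) = -0.049182
  w ← -2.020000 + (0.38/6)·(k1 + 2k2 + 2k3 + k4) = -1.753164
s=1.380000, w=-1.753164:
  k1 = f(1.380000, -1.753164) = 0.079070
  k2 = f(1.570000, -1.738141) = -0.410025
  k3 = f(1.570000, -1.831069) = -0.228816
  k4 = f(1.760000, -1.840114) = -0.670978
  w ← -1.753164 + (0.38/6)·(k1 + 2k2 + 2k3 + k4) = -1.871571
w(1.76) ≈ -1.8716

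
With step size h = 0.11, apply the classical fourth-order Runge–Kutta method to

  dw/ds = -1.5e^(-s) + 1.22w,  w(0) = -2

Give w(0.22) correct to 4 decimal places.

RK4: k1 = f(s_n, w_n); k2 = f(s_n + h/2, w_n + (h/2)·k1); k3 = f(s_n + h/2, w_n + (h/2)·k2); k4 = f(s_n + h, w_n + h·k3); w_{n+1} = w_n + (h/6)·(k1 + 2k2 + 2k3 + k4).
s=0.000000, w=-2.000000:
  k1 = f(0.000000, -2.000000) = -3.940000
  k2 = f(0.055000, -2.216700) = -4.124102
  k3 = f(0.055000, -2.226826) = -4.136455
  k4 = f(0.110000, -2.455010) = -4.338863
  w ← -2.000000 + (0.11/6)·(k1 + 2k2 + 2k3 + k4) = -2.454666
s=0.110000, w=-2.454666:
  k1 = f(0.110000, -2.454666) = -4.338444
  k2 = f(0.165000, -2.693281) = -4.557643
  k3 = f(0.165000, -2.705337) = -4.572351
  k4 = f(0.220000, -2.957625) = -4.812081
  w ← -2.454666 + (0.11/6)·(k1 + 2k2 + 2k3 + k4) = -2.957192
w(0.22) ≈ -2.9572

-2.9572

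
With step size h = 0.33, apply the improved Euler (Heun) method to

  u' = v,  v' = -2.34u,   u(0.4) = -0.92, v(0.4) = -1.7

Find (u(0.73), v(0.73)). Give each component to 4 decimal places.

Heun on (u,v): k1 = f(t_n, state_n); k2 = f(t_n + h, state_n + h·k1); state_{n+1} = state_n + (h/2)·(k1 + k2).
0.400000: (-0.920000, -1.700000)
  k1 = (-1.700000, 2.152800)
  predictor → (-1.481000, -0.989576)
  k2 = (-0.989576, 3.465540)
  → (-1.363780, -0.772974)
(u(0.73), v(0.73)) ≈ (-1.3638, -0.7730)

-1.3638, -0.7730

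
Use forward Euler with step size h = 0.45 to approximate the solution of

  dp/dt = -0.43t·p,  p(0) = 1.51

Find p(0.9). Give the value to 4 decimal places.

1.3785

Euler: p_{n+1} = p_n + h·f(t_n, p_n).
t=0.000000, p=1.510000: f=0.000000 → p ← 1.510000 + 0.45·0.000000 = 1.510000
t=0.450000, p=1.510000: f=-0.292185 → p ← 1.510000 + 0.45·(-0.292185) = 1.378517
p(0.9) ≈ 1.3785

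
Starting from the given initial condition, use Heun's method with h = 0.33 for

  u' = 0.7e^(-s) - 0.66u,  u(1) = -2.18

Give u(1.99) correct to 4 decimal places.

Heun: k1 = f(s_n, u_n); k2 = f(s_n + h, u_n + h·k1); u_{n+1} = u_n + (h/2)·(k1 + k2).
s=1.000000, u=-2.180000:
  k1 = f(1.000000, -2.180000) = 1.696316
  k2 = f(1.330000, -1.620216) = 1.254477
  u ← -2.180000 + (0.33/2)·(1.696316 + 1.254477) = -1.693119
s=1.330000, u=-1.693119:
  k1 = f(1.330000, -1.693119) = 1.302593
  k2 = f(1.660000, -1.263264) = 0.966851
  u ← -1.693119 + (0.33/2)·(1.302593 + 0.966851) = -1.318661
s=1.660000, u=-1.318661:
  k1 = f(1.660000, -1.318661) = 1.003414
  k2 = f(1.990000, -0.987535) = 0.747460
  u ← -1.318661 + (0.33/2)·(1.003414 + 0.747460) = -1.029767
u(1.99) ≈ -1.0298

-1.0298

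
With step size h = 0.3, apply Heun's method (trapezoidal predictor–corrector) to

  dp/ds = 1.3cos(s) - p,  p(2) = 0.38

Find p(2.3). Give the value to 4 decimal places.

Heun: k1 = f(s_n, p_n); k2 = f(s_n + h, p_n + h·k1); p_{n+1} = p_n + (h/2)·(k1 + k2).
s=2.000000, p=0.380000:
  k1 = f(2.000000, 0.380000) = -0.920991
  k2 = f(2.300000, 0.103703) = -0.969862
  p ← 0.380000 + (0.3/2)·(-0.920991 + (-0.969862)) = 0.096372
p(2.3) ≈ 0.0964

0.0964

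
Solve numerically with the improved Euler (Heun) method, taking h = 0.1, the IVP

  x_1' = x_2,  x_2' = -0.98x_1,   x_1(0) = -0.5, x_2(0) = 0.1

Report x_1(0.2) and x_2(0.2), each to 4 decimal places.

Heun on (x_1,x_2): k1 = f(x_n, state_n); k2 = f(x_n + h, state_n + h·k1); state_{n+1} = state_n + (h/2)·(k1 + k2).
0.000000: (-0.500000, 0.100000)
  k1 = (0.100000, 0.490000)
  predictor → (-0.490000, 0.149000)
  k2 = (0.149000, 0.480200)
  → (-0.487550, 0.148510)
0.100000: (-0.487550, 0.148510)
  k1 = (0.148510, 0.477799)
  predictor → (-0.472699, 0.196290)
  k2 = (0.196290, 0.463245)
  → (-0.470310, 0.195562)
(x_1(0.2), x_2(0.2)) ≈ (-0.4703, 0.1956)

-0.4703, 0.1956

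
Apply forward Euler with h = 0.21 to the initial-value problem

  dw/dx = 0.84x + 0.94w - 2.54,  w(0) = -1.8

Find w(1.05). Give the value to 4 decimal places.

Euler: w_{n+1} = w_n + h·f(x_n, w_n).
x=0.000000, w=-1.800000: f=-4.232000 → w ← -1.800000 + 0.21·(-4.232000) = -2.688720
x=0.210000, w=-2.688720: f=-4.890997 → w ← -2.688720 + 0.21·(-4.890997) = -3.715829
x=0.420000, w=-3.715829: f=-5.680080 → w ← -3.715829 + 0.21·(-5.680080) = -4.908646
x=0.630000, w=-4.908646: f=-6.624927 → w ← -4.908646 + 0.21·(-6.624927) = -6.299881
x=0.840000, w=-6.299881: f=-7.756288 → w ← -6.299881 + 0.21·(-7.756288) = -7.928701
w(1.05) ≈ -7.9287

-7.9287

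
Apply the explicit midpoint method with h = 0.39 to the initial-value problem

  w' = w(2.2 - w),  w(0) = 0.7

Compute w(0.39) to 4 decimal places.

1.1570

Midpoint: k1 = f(s_n, w_n); k2 = f(s_n + h/2, w_n + (h/2)·k1); w_{n+1} = w_n + h·k2.
s=0.000000, w=0.700000:
  k1 = f(0.000000, 0.700000) = 1.050000
  k2 = f(0.195000, 0.904750) = 1.171877
  w ← 0.700000 + 0.39·1.171877 = 1.157032
w(0.39) ≈ 1.1570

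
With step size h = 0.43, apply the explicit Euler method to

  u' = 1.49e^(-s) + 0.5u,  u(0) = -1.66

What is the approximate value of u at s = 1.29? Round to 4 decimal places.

Euler: u_{n+1} = u_n + h·f(s_n, u_n).
s=0.000000, u=-1.660000: f=0.660000 → u ← -1.660000 + 0.43·0.660000 = -1.376200
s=0.430000, u=-1.376200: f=0.281159 → u ← -1.376200 + 0.43·0.281159 = -1.255302
s=0.860000, u=-1.255302: f=0.002861 → u ← -1.255302 + 0.43·0.002861 = -1.254072
u(1.29) ≈ -1.2541

-1.2541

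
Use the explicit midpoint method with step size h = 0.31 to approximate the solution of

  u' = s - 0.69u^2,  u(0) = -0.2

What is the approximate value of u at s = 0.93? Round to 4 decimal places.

Midpoint: k1 = f(s_n, u_n); k2 = f(s_n + h/2, u_n + (h/2)·k1); u_{n+1} = u_n + h·k2.
s=0.000000, u=-0.200000:
  k1 = f(0.000000, -0.200000) = -0.027600
  k2 = f(0.155000, -0.204278) = 0.126207
  u ← -0.200000 + 0.31·0.126207 = -0.160876
s=0.310000, u=-0.160876:
  k1 = f(0.310000, -0.160876) = 0.292142
  k2 = f(0.465000, -0.115594) = 0.455780
  u ← -0.160876 + 0.31·0.455780 = -0.019584
s=0.620000, u=-0.019584:
  k1 = f(0.620000, -0.019584) = 0.619735
  k2 = f(0.775000, 0.076475) = 0.770965
  u ← -0.019584 + 0.31·0.770965 = 0.219415
u(0.93) ≈ 0.2194

0.2194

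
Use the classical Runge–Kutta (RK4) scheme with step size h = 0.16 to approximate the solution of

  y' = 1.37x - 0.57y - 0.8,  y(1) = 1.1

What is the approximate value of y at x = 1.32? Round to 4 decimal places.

1.1494

RK4: k1 = f(x_n, y_n); k2 = f(x_n + h/2, y_n + (h/2)·k1); k3 = f(x_n + h/2, y_n + (h/2)·k2); k4 = f(x_n + h, y_n + h·k3); y_{n+1} = y_n + (h/6)·(k1 + 2k2 + 2k3 + k4).
x=1.000000, y=1.100000:
  k1 = f(1.000000, 1.100000) = -0.057000
  k2 = f(1.080000, 1.095440) = 0.055199
  k3 = f(1.080000, 1.104416) = 0.050083
  k4 = f(1.160000, 1.108013) = 0.157632
  y ← 1.100000 + (0.16/6)·(k1 + 2k2 + 2k3 + k4) = 1.108299
x=1.160000, y=1.108299:
  k1 = f(1.160000, 1.108299) = 0.157470
  k2 = f(1.240000, 1.120896) = 0.259889
  k3 = f(1.240000, 1.129090) = 0.255219
  k4 = f(1.320000, 1.149134) = 0.353394
  y ← 1.108299 + (0.16/6)·(k1 + 2k2 + 2k3 + k4) = 1.149394
y(1.32) ≈ 1.1494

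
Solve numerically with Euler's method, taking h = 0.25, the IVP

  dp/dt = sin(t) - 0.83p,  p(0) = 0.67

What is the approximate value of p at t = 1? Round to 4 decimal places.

0.5685

Euler: p_{n+1} = p_n + h·f(t_n, p_n).
t=0.000000, p=0.670000: f=-0.556100 → p ← 0.670000 + 0.25·(-0.556100) = 0.530975
t=0.250000, p=0.530975: f=-0.193305 → p ← 0.530975 + 0.25·(-0.193305) = 0.482649
t=0.500000, p=0.482649: f=0.078827 → p ← 0.482649 + 0.25·0.078827 = 0.502355
t=0.750000, p=0.502355: f=0.264684 → p ← 0.502355 + 0.25·0.264684 = 0.568526
p(1) ≈ 0.5685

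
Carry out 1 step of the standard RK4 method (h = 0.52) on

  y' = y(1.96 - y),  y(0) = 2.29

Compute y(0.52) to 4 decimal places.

RK4: k1 = f(s_n, y_n); k2 = f(s_n + h/2, y_n + (h/2)·k1); k3 = f(s_n + h/2, y_n + (h/2)·k2); k4 = f(s_n + h, y_n + h·k3); y_{n+1} = y_n + (h/6)·(k1 + 2k2 + 2k3 + k4).
s=0.000000, y=2.290000:
  k1 = f(0.000000, 2.290000) = -0.755700
  k2 = f(0.260000, 2.093518) = -0.279522
  k3 = f(0.260000, 2.217324) = -0.570571
  k4 = f(0.520000, 1.993303) = -0.066383
  y ← 2.290000 + (0.52/6)·(k1 + 2k2 + 2k3 + k4) = 2.071403
y(0.52) ≈ 2.0714

2.0714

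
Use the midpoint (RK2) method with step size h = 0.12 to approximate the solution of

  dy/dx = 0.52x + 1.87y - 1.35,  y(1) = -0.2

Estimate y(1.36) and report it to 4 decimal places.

Midpoint: k1 = f(x_n, y_n); k2 = f(x_n + h/2, y_n + (h/2)·k1); y_{n+1} = y_n + h·k2.
x=1.000000, y=-0.200000:
  k1 = f(1.000000, -0.200000) = -1.204000
  k2 = f(1.060000, -0.272240) = -1.307889
  y ← -0.200000 + 0.12·(-1.307889) = -0.356947
x=1.120000, y=-0.356947:
  k1 = f(1.120000, -0.356947) = -1.435090
  k2 = f(1.180000, -0.443052) = -1.564907
  y ← -0.356947 + 0.12·(-1.564907) = -0.544736
x=1.240000, y=-0.544736:
  k1 = f(1.240000, -0.544736) = -1.723855
  k2 = f(1.300000, -0.648167) = -1.886072
  y ← -0.544736 + 0.12·(-1.886072) = -0.771064
y(1.36) ≈ -0.7711

-0.7711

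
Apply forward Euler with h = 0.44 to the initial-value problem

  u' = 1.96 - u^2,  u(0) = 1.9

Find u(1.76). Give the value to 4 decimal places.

1.4017

Euler: u_{n+1} = u_n + h·f(x_n, u_n).
x=0.000000, u=1.900000: f=-1.650000 → u ← 1.900000 + 0.44·(-1.650000) = 1.174000
x=0.440000, u=1.174000: f=0.581724 → u ← 1.174000 + 0.44·0.581724 = 1.429959
x=0.880000, u=1.429959: f=-0.084781 → u ← 1.429959 + 0.44·(-0.084781) = 1.392655
x=1.320000, u=1.392655: f=0.020513 → u ← 1.392655 + 0.44·0.020513 = 1.401680
u(1.76) ≈ 1.4017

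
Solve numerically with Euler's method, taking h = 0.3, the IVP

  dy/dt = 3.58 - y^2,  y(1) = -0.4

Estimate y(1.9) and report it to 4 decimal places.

Euler: y_{n+1} = y_n + h·f(t_n, y_n).
t=1.000000, y=-0.400000: f=3.420000 → y ← -0.400000 + 0.3·3.420000 = 0.626000
t=1.300000, y=0.626000: f=3.188124 → y ← 0.626000 + 0.3·3.188124 = 1.582437
t=1.600000, y=1.582437: f=1.075893 → y ← 1.582437 + 0.3·1.075893 = 1.905205
y(1.9) ≈ 1.9052

1.9052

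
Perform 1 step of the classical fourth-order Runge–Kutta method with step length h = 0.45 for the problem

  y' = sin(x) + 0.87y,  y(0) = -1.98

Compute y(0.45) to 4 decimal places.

-2.8147

RK4: k1 = f(x_n, y_n); k2 = f(x_n + h/2, y_n + (h/2)·k1); k3 = f(x_n + h/2, y_n + (h/2)·k2); k4 = f(x_n + h, y_n + h·k3); y_{n+1} = y_n + (h/6)·(k1 + 2k2 + 2k3 + k4).
x=0.000000, y=-1.980000:
  k1 = f(0.000000, -1.980000) = -1.722600
  k2 = f(0.225000, -2.367585) = -1.836693
  k3 = f(0.225000, -2.393256) = -1.859026
  k4 = f(0.450000, -2.816562) = -2.015443
  y ← -1.980000 + (0.45/6)·(k1 + 2k2 + 2k3 + k4) = -2.814711
y(0.45) ≈ -2.8147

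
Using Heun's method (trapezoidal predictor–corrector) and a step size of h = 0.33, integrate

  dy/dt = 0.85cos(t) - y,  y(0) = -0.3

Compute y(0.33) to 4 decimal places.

0.0093

Heun: k1 = f(t_n, y_n); k2 = f(t_n + h, y_n + h·k1); y_{n+1} = y_n + (h/2)·(k1 + k2).
t=0.000000, y=-0.300000:
  k1 = f(0.000000, -0.300000) = 1.150000
  k2 = f(0.330000, 0.079500) = 0.724636
  y ← -0.300000 + (0.33/2)·(1.150000 + 0.724636) = 0.009315
y(0.33) ≈ 0.0093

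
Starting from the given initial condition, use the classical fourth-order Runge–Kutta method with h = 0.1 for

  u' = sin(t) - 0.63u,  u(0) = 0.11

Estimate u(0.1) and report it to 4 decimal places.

RK4: k1 = f(t_n, u_n); k2 = f(t_n + h/2, u_n + (h/2)·k1); k3 = f(t_n + h/2, u_n + (h/2)·k2); k4 = f(t_n + h, u_n + h·k3); u_{n+1} = u_n + (h/6)·(k1 + 2k2 + 2k3 + k4).
t=0.000000, u=0.110000:
  k1 = f(0.000000, 0.110000) = -0.069300
  k2 = f(0.050000, 0.106535) = -0.017138
  k3 = f(0.050000, 0.109143) = -0.018781
  k4 = f(0.100000, 0.108122) = 0.031717
  u ← 0.110000 + (0.1/6)·(k1 + 2k2 + 2k3 + k4) = 0.108176
u(0.1) ≈ 0.1082

0.1082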